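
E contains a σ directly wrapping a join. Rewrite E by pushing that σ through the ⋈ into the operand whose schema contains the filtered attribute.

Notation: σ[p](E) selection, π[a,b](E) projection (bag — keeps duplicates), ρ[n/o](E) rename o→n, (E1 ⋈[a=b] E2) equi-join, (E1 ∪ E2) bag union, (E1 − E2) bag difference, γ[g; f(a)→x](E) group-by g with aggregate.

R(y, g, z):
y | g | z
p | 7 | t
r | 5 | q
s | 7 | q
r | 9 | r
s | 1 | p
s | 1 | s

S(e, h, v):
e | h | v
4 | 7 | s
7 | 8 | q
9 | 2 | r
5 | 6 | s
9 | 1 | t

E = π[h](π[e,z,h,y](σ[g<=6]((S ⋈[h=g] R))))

σ filters on g, owned by the right side.
E' = π[h](π[e,z,h,y]((S ⋈[h=g] σ[g<=6](R))))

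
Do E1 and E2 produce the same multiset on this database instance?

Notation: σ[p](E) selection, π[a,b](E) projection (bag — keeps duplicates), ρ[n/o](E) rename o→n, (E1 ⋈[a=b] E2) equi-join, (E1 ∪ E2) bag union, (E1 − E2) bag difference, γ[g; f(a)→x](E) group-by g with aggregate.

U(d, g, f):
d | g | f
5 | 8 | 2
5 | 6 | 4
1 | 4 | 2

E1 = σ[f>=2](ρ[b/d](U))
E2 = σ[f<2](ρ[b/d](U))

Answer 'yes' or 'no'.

E1 per-node cardinality:
  U → 3
  ρ[b/d](U) → 3
  σ[f>=2](ρ[b/d](U)) → 3
E2 per-node cardinality:
  U → 3
  ρ[b/d](U) → 3
  σ[f<2](ρ[b/d](U)) → 0

E1 result:
b | g | f
1 | 4 | 2
5 | 6 | 4
5 | 8 | 2
E2 result:
b | g | f
(0 rows)
Witness: (5, 8, 2) appears 1× in E1 but 0× in E2.

no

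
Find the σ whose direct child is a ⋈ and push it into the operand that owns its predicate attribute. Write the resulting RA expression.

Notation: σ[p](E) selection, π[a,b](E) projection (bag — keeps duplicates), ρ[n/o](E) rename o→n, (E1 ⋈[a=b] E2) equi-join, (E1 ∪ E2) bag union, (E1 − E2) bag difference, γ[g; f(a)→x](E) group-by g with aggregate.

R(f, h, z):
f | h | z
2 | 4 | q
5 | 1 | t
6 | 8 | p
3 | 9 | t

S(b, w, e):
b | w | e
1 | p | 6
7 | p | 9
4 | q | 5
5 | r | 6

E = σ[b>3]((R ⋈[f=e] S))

σ filters on b, owned by the right side.
E' = (R ⋈[f=e] σ[b>3](S))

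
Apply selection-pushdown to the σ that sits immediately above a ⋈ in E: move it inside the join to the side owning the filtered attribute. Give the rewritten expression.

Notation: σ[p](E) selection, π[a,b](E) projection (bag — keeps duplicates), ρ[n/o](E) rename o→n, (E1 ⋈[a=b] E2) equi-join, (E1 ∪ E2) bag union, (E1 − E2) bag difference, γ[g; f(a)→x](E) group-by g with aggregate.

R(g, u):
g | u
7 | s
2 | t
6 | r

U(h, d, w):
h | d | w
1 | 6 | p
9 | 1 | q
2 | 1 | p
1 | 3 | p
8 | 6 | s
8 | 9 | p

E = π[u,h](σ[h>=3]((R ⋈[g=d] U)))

σ filters on h, owned by the right side.
E' = π[u,h]((R ⋈[g=d] σ[h>=3](U)))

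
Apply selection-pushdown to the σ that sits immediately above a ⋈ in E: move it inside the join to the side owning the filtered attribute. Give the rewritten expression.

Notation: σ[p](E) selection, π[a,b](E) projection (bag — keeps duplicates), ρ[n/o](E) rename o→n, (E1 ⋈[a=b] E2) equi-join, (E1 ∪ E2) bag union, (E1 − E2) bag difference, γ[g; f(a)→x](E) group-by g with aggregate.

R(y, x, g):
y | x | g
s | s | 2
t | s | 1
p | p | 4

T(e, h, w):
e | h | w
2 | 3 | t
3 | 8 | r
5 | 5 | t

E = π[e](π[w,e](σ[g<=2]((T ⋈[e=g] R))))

σ filters on g, owned by the right side.
E' = π[e](π[w,e]((T ⋈[e=g] σ[g<=2](R))))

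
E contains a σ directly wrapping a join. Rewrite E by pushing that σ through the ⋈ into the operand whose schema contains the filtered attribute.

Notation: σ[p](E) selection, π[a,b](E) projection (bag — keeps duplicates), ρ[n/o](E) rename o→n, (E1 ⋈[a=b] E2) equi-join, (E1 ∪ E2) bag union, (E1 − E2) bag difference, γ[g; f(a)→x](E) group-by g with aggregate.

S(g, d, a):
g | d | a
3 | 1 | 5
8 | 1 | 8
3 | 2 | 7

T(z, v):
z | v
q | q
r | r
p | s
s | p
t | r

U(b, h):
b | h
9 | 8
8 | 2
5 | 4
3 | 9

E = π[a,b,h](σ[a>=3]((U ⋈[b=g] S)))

σ filters on a, owned by the right side.
E' = π[a,b,h]((U ⋈[b=g] σ[a>=3](S)))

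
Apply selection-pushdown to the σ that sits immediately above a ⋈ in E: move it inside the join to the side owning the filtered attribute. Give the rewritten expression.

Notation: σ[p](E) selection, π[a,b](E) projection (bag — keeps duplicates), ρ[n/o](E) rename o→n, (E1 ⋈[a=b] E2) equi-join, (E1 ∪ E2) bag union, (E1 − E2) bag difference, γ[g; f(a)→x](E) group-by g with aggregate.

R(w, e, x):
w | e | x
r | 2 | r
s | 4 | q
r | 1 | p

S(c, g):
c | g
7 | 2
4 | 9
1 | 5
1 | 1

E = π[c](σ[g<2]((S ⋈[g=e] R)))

σ filters on g, owned by the left side.
E' = π[c]((σ[g<2](S) ⋈[g=e] R))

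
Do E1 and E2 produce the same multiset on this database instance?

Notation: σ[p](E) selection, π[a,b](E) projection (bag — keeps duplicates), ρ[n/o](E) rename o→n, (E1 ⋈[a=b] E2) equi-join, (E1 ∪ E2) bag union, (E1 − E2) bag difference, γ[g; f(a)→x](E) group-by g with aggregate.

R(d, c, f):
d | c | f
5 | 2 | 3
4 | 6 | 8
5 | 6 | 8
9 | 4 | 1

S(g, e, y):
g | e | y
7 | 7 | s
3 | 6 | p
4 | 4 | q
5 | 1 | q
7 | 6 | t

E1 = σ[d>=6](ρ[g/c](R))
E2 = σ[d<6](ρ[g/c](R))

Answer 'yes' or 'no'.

E1 subexpression sizes:
  R → 4
  ρ[g/c](R) → 4
  σ[d>=6](ρ[g/c](R)) → 1
E2 subexpression sizes:
  R → 4
  ρ[g/c](R) → 4
  σ[d<6](ρ[g/c](R)) → 3

E1 result:
d | g | f
9 | 4 | 1
E2 result:
d | g | f
4 | 6 | 8
5 | 2 | 3
5 | 6 | 8
Witness: (5, 6, 8) appears 0× in E1 but 1× in E2.

no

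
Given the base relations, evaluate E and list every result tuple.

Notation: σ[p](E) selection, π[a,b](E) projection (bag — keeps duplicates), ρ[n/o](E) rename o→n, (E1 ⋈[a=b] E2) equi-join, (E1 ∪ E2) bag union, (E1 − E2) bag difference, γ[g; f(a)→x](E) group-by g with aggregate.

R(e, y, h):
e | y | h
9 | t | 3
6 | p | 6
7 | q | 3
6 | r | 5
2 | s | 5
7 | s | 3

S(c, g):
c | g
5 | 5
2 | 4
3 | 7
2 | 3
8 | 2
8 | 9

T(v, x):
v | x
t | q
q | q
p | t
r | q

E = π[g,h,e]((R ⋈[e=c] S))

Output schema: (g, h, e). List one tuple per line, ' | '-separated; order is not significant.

Per-node cardinality:
  R → 6
  S → 6
  (R ⋈[e=c] S) → 2
  π[g,h,e]((R ⋈[e=c] S)) → 2

== RESULT ==
g | h | e
3 | 5 | 2
4 | 5 | 2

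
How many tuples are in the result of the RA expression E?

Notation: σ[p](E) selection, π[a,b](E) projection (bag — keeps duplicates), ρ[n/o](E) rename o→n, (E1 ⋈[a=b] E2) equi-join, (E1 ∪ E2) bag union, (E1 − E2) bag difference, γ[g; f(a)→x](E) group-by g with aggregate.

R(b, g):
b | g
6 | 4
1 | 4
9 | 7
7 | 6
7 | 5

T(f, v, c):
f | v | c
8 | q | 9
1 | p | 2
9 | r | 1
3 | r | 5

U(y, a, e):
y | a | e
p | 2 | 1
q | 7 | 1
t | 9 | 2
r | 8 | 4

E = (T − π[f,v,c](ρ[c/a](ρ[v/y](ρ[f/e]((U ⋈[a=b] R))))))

Subexpression sizes:
  T → 4
  U → 4
  R → 5
  (U ⋈[a=b] R) → 3
  ρ[f/e]((U ⋈[a=b] R)) → 3
  ρ[v/y](ρ[f/e]((U ⋈[a=b] R))) → 3
  ρ[c/a](ρ[v/y](ρ[f/e]((U ⋈[a=b] R)))) → 3
  π[f,v,c](ρ[c/a](ρ[v/y](ρ[f/e]((U ⋈[a=b] R))))) → 3
  (T − π[f,v,c](ρ[c/a](ρ[v/y](ρ[f/e]((U ⋈[a=b] R)))))) → 4

|E| = 4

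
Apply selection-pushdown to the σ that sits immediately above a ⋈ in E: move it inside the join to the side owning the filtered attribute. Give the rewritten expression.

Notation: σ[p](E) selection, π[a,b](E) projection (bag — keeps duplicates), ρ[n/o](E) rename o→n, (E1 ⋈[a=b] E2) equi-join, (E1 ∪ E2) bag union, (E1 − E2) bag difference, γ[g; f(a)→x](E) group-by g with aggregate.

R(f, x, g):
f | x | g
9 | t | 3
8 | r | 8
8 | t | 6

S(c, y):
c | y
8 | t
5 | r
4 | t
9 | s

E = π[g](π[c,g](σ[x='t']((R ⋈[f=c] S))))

σ filters on x, owned by the left side.
E' = π[g](π[c,g]((σ[x='t'](R) ⋈[f=c] S)))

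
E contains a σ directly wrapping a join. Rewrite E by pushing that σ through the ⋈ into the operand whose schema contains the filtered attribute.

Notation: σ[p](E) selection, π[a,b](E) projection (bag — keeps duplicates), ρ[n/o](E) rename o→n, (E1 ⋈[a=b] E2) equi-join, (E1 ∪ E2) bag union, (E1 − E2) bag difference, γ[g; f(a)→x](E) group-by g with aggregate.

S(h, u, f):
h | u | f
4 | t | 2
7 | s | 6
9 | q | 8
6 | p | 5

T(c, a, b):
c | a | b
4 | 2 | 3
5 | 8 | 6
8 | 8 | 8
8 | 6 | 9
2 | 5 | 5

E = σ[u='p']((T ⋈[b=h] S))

σ filters on u, owned by the right side.
E' = (T ⋈[b=h] σ[u='p'](S))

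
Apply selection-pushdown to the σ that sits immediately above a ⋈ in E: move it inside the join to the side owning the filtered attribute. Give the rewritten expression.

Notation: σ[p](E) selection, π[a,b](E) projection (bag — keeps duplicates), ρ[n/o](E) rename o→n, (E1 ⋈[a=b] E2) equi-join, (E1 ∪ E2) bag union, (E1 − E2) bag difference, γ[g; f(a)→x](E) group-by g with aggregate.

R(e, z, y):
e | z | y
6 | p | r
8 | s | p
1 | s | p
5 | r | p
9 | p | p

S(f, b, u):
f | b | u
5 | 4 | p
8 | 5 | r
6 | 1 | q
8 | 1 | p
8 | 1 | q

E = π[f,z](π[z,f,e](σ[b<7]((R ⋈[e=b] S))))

σ filters on b, owned by the right side.
E' = π[f,z](π[z,f,e]((R ⋈[e=b] σ[b<7](S))))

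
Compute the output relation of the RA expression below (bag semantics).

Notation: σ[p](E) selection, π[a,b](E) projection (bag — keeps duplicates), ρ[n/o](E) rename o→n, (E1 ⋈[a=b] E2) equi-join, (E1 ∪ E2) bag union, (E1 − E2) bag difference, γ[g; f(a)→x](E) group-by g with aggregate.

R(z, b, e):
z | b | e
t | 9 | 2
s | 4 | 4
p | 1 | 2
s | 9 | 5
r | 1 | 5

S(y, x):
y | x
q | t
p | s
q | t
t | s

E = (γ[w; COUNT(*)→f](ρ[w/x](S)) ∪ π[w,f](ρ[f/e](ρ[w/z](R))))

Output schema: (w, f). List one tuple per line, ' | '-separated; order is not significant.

Stepwise |·|:
  S → 4
  ρ[w/x](S) → 4
  γ[w; COUNT(*)→f](ρ[w/x](S)) → 2
  R → 5
  ρ[w/z](R) → 5
  ρ[f/e](ρ[w/z](R)) → 5
  π[w,f](ρ[f/e](ρ[w/z](R))) → 5
  (γ[w; COUNT(*)→f](ρ[w/x](S)) ∪ π[w,f](ρ[f/e](ρ[w/z](R)))) → 7

== RESULT ==
w | f
p | 2
r | 5
s | 2
s | 4
s | 5
t | 2
t | 2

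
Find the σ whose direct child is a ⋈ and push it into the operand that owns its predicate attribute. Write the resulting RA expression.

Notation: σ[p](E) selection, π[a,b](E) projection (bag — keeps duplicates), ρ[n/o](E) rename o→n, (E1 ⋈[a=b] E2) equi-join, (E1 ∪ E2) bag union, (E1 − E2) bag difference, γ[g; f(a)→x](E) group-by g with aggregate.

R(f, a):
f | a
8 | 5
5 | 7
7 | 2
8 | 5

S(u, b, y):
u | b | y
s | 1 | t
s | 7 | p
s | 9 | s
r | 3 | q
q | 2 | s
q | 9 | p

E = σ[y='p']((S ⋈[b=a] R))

σ filters on y, owned by the left side.
E' = (σ[y='p'](S) ⋈[b=a] R)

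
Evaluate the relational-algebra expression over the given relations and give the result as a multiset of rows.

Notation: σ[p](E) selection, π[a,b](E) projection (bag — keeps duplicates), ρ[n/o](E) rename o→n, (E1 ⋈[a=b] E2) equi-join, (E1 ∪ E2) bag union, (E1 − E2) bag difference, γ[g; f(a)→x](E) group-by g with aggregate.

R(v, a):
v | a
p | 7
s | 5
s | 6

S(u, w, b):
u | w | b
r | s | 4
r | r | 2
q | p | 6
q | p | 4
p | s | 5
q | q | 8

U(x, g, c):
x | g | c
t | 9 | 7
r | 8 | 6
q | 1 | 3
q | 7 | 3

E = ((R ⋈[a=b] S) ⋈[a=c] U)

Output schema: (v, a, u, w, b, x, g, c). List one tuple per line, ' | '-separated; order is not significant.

Per-node cardinality:
  R → 3
  S → 6
  (R ⋈[a=b] S) → 2
  U → 4
  ((R ⋈[a=b] S) ⋈[a=c] U) → 1

== RESULT ==
v | a | u | w | b | x | g | c
s | 6 | q | p | 6 | r | 8 | 6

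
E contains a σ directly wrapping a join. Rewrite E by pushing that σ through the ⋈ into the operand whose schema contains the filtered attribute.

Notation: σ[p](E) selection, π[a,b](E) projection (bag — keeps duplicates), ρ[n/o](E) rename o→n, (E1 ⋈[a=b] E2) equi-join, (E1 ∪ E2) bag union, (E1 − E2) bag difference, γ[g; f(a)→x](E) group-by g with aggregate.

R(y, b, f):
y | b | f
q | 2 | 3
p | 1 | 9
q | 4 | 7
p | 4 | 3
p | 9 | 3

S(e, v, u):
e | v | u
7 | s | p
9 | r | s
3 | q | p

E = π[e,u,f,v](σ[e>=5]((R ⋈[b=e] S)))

σ filters on e, owned by the right side.
E' = π[e,u,f,v]((R ⋈[b=e] σ[e>=5](S)))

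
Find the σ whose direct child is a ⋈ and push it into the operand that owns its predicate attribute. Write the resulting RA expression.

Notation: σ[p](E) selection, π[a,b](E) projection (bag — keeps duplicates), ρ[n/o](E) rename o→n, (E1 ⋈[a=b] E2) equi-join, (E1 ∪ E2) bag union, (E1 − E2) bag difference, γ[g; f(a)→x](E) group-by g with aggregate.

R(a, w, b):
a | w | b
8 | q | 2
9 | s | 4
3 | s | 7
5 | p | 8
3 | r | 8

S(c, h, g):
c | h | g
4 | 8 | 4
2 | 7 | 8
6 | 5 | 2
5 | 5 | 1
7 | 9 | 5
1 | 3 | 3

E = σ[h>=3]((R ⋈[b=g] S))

σ filters on h, owned by the right side.
E' = (R ⋈[b=g] σ[h>=3](S))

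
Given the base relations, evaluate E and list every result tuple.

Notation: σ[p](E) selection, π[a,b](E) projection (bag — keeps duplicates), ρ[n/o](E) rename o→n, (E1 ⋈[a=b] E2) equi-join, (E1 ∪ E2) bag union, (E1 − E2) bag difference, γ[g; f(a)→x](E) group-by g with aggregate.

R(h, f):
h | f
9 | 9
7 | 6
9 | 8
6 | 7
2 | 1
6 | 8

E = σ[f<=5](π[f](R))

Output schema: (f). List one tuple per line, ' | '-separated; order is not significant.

Subexpression sizes:
  R → 6
  π[f](R) → 6
  σ[f<=5](π[f](R)) → 1

== RESULT ==
f
1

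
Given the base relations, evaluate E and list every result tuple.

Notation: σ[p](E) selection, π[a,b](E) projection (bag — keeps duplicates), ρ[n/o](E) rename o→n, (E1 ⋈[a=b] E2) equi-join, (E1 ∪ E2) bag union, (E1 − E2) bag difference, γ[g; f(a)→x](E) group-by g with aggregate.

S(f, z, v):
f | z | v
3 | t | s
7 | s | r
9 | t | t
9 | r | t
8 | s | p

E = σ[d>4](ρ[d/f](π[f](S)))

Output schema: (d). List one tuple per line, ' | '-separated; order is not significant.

Per-node cardinality:
  S → 5
  π[f](S) → 5
  ρ[d/f](π[f](S)) → 5
  σ[d>4](ρ[d/f](π[f](S))) → 4

== RESULT ==
d
7
8
9
9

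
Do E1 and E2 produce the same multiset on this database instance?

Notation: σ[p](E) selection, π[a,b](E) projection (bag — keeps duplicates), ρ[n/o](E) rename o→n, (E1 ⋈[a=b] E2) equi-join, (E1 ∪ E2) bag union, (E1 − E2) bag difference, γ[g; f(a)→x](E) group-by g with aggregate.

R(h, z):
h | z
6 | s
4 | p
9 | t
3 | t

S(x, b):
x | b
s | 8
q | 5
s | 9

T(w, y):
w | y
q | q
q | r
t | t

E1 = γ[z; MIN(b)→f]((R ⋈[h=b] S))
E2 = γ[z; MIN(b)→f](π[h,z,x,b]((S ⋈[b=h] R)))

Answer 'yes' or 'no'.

E1 row counts bottom-up:
  R → 4
  S → 3
  (R ⋈[h=b] S) → 1
  γ[z; MIN(b)→f]((R ⋈[h=b] S)) → 1
E2 row counts bottom-up:
  S → 3
  R → 4
  (S ⋈[b=h] R) → 1
  π[h,z,x,b]((S ⋈[b=h] R)) → 1
  γ[z; MIN(b)→f](π[h,z,x,b]((S ⋈[b=h] R))) → 1

E1 and E2 produce the same multiset:
z | f
t | 9

yes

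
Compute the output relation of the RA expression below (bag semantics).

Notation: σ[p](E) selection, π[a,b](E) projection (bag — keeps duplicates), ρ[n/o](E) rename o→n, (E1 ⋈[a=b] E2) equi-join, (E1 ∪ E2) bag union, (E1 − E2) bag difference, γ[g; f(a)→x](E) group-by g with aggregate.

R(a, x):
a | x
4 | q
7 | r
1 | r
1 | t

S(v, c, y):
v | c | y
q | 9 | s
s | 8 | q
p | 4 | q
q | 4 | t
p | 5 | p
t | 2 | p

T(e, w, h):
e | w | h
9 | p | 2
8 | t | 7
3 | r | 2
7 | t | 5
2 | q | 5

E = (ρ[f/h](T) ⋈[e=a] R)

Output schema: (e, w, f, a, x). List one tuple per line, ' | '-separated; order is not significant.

Row counts bottom-up:
  T → 5
  ρ[f/h](T) → 5
  R → 4
  (ρ[f/h](T) ⋈[e=a] R) → 1

== RESULT ==
e | w | f | a | x
7 | t | 5 | 7 | r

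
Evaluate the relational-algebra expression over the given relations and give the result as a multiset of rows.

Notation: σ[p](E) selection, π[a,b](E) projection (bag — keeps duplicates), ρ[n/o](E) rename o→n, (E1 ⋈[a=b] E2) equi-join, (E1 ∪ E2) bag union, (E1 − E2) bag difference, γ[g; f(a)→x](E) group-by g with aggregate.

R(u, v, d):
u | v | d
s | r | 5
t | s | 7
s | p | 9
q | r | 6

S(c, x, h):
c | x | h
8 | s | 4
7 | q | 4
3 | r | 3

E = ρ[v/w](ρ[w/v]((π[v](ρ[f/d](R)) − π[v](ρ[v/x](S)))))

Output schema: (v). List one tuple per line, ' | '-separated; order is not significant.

Per-node cardinality:
  R → 4
  ρ[f/d](R) → 4
  π[v](ρ[f/d](R)) → 4
  S → 3
  ρ[v/x](S) → 3
  π[v](ρ[v/x](S)) → 3
  (π[v](ρ[f/d](R)) − π[v](ρ[v/x](S))) → 2
  ρ[w/v]((π[v](ρ[f/d](R)) − π[v](ρ[v/x](S)))) → 2
  ρ[v/w](ρ[w/v]((π[v](ρ[f/d](R)) − π[v](ρ[v/x](S))))) → 2

== RESULT ==
v
p
r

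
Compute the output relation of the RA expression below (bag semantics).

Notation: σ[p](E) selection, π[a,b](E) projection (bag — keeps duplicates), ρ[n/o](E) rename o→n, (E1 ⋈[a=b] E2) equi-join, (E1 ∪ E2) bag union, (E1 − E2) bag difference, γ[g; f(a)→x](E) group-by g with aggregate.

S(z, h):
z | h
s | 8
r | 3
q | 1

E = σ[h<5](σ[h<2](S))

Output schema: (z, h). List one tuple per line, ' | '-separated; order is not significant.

Stepwise |·|:
  S → 3
  σ[h<2](S) → 1
  σ[h<5](σ[h<2](S)) → 1

== RESULT ==
z | h
q | 1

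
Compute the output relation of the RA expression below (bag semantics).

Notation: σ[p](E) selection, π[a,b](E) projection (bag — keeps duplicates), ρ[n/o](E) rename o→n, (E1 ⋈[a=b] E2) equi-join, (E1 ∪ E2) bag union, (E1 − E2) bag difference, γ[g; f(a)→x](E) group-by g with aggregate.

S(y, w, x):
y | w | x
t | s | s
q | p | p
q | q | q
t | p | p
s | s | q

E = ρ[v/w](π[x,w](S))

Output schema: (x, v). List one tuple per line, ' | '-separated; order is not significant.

Stepwise |·|:
  S → 5
  π[x,w](S) → 5
  ρ[v/w](π[x,w](S)) → 5

== RESULT ==
x | v
p | p
p | p
q | q
q | s
s | s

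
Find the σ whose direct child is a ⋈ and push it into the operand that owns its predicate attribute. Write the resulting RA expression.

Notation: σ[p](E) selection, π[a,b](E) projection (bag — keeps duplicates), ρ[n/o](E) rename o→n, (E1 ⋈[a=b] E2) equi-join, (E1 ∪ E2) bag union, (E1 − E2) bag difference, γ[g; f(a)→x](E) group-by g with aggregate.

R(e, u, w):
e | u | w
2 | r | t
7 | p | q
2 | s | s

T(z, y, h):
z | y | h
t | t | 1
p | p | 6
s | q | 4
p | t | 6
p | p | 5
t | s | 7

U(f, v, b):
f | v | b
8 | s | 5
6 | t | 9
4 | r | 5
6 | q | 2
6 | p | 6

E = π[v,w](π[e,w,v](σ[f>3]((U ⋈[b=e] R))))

σ filters on f, owned by the left side.
E' = π[v,w](π[e,w,v]((σ[f>3](U) ⋈[b=e] R)))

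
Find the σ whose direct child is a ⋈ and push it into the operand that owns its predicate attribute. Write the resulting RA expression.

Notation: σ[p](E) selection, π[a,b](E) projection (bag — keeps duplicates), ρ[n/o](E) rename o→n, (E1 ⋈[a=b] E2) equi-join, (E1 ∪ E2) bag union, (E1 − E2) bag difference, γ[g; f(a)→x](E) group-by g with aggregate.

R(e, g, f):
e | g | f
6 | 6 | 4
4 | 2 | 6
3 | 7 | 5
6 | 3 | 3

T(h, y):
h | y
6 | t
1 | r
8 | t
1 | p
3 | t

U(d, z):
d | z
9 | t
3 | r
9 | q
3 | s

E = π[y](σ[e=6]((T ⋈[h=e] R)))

σ filters on e, owned by the right side.
E' = π[y]((T ⋈[h=e] σ[e=6](R)))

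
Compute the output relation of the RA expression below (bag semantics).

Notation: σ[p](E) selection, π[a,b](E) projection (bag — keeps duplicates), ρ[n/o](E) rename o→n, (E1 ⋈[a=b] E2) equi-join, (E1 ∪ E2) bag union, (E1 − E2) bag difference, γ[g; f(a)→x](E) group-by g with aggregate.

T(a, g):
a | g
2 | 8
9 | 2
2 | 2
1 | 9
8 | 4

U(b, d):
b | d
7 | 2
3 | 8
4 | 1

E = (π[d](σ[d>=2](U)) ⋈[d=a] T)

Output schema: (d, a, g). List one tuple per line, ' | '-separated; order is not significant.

Per-node cardinality:
  U → 3
  σ[d>=2](U) → 2
  π[d](σ[d>=2](U)) → 2
  T → 5
  (π[d](σ[d>=2](U)) ⋈[d=a] T) → 3

== RESULT ==
d | a | g
2 | 2 | 2
2 | 2 | 8
8 | 8 | 4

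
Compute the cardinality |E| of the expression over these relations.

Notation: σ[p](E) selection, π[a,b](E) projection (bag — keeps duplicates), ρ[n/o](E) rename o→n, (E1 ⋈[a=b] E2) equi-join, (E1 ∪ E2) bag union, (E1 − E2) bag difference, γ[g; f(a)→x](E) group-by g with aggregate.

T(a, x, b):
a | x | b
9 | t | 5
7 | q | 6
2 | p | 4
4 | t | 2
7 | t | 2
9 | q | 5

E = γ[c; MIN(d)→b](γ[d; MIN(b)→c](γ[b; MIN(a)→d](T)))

Stepwise |·|:
  T → 6
  γ[b; MIN(a)→d](T) → 4
  γ[d; MIN(b)→c](γ[b; MIN(a)→d](T)) → 4
  γ[c; MIN(d)→b](γ[d; MIN(b)→c](γ[b; MIN(a)→d](T))) → 4

|E| = 4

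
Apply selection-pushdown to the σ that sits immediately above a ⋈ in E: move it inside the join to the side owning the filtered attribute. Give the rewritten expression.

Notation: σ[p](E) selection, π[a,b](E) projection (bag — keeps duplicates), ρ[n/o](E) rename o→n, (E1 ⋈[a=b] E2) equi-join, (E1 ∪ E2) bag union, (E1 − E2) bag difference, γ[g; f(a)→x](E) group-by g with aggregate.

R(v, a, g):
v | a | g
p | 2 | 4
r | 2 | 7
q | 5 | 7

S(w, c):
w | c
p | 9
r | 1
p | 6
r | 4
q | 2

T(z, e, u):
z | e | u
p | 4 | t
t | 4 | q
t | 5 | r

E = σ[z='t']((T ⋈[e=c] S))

σ filters on z, owned by the left side.
E' = (σ[z='t'](T) ⋈[e=c] S)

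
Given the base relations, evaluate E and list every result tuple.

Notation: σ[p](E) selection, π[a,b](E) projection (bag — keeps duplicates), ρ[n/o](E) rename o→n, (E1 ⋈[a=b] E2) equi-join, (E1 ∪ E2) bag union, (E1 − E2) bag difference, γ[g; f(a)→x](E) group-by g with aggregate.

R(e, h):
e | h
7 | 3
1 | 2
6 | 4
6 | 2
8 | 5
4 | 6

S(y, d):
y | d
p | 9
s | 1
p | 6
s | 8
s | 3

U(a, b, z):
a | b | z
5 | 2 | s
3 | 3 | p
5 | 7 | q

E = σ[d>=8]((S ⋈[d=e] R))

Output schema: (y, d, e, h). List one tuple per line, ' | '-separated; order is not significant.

Stepwise |·|:
  S → 5
  R → 6
  (S ⋈[d=e] R) → 4
  σ[d>=8]((S ⋈[d=e] R)) → 1

== RESULT ==
y | d | e | h
s | 8 | 8 | 5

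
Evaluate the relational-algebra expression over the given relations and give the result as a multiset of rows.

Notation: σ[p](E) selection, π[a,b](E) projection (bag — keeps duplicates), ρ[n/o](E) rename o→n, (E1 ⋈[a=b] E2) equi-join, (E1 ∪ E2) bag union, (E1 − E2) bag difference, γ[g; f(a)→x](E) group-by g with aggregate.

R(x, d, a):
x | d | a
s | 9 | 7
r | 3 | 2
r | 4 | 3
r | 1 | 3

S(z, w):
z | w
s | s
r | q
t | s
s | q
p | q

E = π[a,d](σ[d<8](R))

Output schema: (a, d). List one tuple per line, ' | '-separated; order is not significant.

Stepwise |·|:
  R → 4
  σ[d<8](R) → 3
  π[a,d](σ[d<8](R)) → 3

== RESULT ==
a | d
2 | 3
3 | 1
3 | 4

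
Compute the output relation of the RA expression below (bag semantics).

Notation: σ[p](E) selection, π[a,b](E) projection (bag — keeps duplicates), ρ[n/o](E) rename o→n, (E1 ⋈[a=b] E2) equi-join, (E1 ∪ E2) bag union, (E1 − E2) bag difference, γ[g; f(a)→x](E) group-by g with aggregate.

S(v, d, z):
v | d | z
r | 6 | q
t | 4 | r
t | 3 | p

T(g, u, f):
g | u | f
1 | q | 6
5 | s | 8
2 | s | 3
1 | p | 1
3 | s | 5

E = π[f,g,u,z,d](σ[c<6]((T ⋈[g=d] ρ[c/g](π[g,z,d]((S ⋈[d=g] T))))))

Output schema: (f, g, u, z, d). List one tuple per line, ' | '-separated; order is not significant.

Per-node cardinality:
  T → 5
  S → 3
  T → 5
  (S ⋈[d=g] T) → 1
  π[g,z,d]((S ⋈[d=g] T)) → 1
  ρ[c/g](π[g,z,d]((S ⋈[d=g] T))) → 1
  (T ⋈[g=d] ρ[c/g](π[g,z,d]((S ⋈[d=g] T)))) → 1
  σ[c<6]((T ⋈[g=d] ρ[c/g](π[g,z,d]((S ⋈[d=g] T))))) → 1
  π[f,g,u,z,d](σ[c<6]((T ⋈[g=d] ρ[c/g](π[g,z,d]((S ⋈[d=g] T)))))) → 1

== RESULT ==
f | g | u | z | d
5 | 3 | s | p | 3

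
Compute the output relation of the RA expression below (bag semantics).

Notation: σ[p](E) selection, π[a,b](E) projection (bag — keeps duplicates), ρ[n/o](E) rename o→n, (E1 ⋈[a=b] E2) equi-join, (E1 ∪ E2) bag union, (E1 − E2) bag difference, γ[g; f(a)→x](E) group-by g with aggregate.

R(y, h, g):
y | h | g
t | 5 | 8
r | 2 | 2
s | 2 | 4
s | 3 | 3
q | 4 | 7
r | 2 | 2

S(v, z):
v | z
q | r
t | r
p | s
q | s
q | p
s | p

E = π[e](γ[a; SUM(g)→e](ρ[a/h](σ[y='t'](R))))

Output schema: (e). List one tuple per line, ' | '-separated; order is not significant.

Row counts bottom-up:
  R → 6
  σ[y='t'](R) → 1
  ρ[a/h](σ[y='t'](R)) → 1
  γ[a; SUM(g)→e](ρ[a/h](σ[y='t'](R))) → 1
  π[e](γ[a; SUM(g)→e](ρ[a/h](σ[y='t'](R)))) → 1

== RESULT ==
e
8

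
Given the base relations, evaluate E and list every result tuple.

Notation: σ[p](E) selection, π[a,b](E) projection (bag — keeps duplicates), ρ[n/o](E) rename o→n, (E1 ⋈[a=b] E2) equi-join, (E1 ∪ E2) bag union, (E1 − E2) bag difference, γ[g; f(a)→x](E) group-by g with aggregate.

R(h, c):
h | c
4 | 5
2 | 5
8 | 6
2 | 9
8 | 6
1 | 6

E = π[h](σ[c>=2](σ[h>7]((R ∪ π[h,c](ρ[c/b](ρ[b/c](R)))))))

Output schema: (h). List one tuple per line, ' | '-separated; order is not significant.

Subexpression sizes:
  R → 6
  R → 6
  ρ[b/c](R) → 6
  ρ[c/b](ρ[b/c](R)) → 6
  π[h,c](ρ[c/b](ρ[b/c](R))) → 6
  (R ∪ π[h,c](ρ[c/b](ρ[b/c](R)))) → 12
  σ[h>7]((R ∪ π[h,c](ρ[c/b](ρ[b/c](R))))) → 4
  σ[c>=2](σ[h>7]((R ∪ π[h,c](ρ[c/b](ρ[b/c](R)))))) → 4
  π[h](σ[c>=2](σ[h>7]((R ∪ π[h,c](ρ[c/b](ρ[b/c](R))))))) → 4

== RESULT ==
h
8
8
8
8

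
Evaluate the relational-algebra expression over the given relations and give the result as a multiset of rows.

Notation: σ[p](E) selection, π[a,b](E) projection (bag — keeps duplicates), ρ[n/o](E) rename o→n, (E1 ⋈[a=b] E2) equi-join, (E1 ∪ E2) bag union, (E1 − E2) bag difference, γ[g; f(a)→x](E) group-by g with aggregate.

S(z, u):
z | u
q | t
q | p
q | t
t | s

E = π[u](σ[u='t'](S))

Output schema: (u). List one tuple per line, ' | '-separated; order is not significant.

Row counts bottom-up:
  S → 4
  σ[u='t'](S) → 2
  π[u](σ[u='t'](S)) → 2

== RESULT ==
u
t
t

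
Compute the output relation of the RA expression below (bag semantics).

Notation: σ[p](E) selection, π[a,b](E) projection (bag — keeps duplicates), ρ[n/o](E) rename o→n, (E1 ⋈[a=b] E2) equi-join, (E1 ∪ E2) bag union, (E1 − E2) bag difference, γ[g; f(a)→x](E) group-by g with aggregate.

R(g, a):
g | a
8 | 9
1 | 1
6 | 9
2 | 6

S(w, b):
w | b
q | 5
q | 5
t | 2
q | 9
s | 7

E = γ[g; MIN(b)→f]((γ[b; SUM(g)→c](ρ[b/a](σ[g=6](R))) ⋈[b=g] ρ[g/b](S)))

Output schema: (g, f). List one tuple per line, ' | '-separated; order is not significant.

Subexpression sizes:
  R → 4
  σ[g=6](R) → 1
  ρ[b/a](σ[g=6](R)) → 1
  γ[b; SUM(g)→c](ρ[b/a](σ[g=6](R))) → 1
  S → 5
  ρ[g/b](S) → 5
  (γ[b; SUM(g)→c](ρ[b/a](σ[g=6](R))) ⋈[b=g] ρ[g/b](S)) → 1
  γ[g; MIN(b)→f]((γ[b; SUM(g)→c](ρ[b/a](σ[g=6](R))) ⋈[b=g] ρ[g/b](S))) → 1

== RESULT ==
g | f
9 | 9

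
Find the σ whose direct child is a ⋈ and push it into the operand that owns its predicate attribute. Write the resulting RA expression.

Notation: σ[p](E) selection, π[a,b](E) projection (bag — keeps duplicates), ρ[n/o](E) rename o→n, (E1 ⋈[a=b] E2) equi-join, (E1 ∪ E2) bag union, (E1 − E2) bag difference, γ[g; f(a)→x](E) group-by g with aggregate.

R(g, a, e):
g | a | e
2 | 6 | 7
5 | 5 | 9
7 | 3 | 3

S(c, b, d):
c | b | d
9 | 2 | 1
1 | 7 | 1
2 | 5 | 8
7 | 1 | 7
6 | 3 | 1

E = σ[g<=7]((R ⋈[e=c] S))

σ filters on g, owned by the left side.
E' = (σ[g<=7](R) ⋈[e=c] S)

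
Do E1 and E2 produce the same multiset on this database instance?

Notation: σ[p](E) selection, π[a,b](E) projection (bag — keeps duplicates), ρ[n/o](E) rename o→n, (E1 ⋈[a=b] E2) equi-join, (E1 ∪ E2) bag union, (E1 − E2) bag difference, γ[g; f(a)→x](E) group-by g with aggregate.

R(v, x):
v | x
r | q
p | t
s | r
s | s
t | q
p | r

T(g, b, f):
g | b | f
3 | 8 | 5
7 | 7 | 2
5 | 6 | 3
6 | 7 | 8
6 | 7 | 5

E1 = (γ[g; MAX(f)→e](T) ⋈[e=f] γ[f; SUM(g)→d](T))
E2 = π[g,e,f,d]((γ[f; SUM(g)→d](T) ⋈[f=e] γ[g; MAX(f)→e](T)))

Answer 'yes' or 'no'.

E1 row counts bottom-up:
  T → 5
  γ[g; MAX(f)→e](T) → 4
  T → 5
  γ[f; SUM(g)→d](T) → 4
  (γ[g; MAX(f)→e](T) ⋈[e=f] γ[f; SUM(g)→d](T)) → 4
E2 row counts bottom-up:
  T → 5
  γ[f; SUM(g)→d](T) → 4
  T → 5
  γ[g; MAX(f)→e](T) → 4
  (γ[f; SUM(g)→d](T) ⋈[f=e] γ[g; MAX(f)→e](T)) → 4
  π[g,e,f,d]((γ[f; SUM(g)→d](T) ⋈[f=e] γ[g; MAX(f)→e](T))) → 4

E1 and E2 produce the same multiset:
g | e | f | d
3 | 5 | 5 | 9
5 | 3 | 3 | 5
6 | 8 | 8 | 6
7 | 2 | 2 | 7

yes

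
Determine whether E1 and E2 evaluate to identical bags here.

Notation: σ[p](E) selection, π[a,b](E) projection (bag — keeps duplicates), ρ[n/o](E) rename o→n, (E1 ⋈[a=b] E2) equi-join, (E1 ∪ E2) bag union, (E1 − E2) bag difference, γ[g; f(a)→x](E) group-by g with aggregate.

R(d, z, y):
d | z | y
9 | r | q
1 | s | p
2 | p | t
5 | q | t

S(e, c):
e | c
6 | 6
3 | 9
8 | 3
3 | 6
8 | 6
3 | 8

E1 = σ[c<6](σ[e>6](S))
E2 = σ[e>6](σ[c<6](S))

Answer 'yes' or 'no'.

E1 stepwise |·|:
  S → 6
  σ[e>6](S) → 2
  σ[c<6](σ[e>6](S)) → 1
E2 stepwise |·|:
  S → 6
  σ[c<6](S) → 1
  σ[e>6](σ[c<6](S)) → 1

E1 and E2 produce the same multiset:
e | c
8 | 3

yes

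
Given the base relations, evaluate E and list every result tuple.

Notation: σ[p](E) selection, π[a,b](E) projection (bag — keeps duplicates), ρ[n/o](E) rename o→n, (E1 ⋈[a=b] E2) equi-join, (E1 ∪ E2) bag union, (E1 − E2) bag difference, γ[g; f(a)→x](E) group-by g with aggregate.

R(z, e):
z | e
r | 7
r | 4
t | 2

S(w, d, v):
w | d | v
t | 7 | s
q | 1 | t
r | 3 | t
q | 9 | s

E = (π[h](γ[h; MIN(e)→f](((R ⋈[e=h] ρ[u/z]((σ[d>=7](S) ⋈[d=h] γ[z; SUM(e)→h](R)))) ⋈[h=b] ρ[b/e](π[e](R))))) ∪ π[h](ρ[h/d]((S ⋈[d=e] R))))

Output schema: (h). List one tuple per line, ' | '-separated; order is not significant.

Per-node cardinality:
  R → 3
  S → 4
  σ[d>=7](S) → 2
  R → 3
  γ[z; SUM(e)→h](R) → 2
  (σ[d>=7](S) ⋈[d=h] γ[z; SUM(e)→h](R)) → 0
  ρ[u/z]((σ[d>=7](S) ⋈[d=h] γ[z; SUM(e)→h](R))) → 0
  (R ⋈[e=h] ρ[u/z]((σ[d>=7](S) ⋈[d=h] γ[z; SUM(e)→h](R)))) → 0
  R → 3
  π[e](R) → 3
  ρ[b/e](π[e](R)) → 3
  ((R ⋈[e=h] ρ[u/z]((σ[d>=7](S) ⋈[d=h] γ[z; SUM(e)→h](R)))) ⋈[h=b] ρ[b/e](π[e](R))) → 0
  γ[h; MIN(e)→f](((R ⋈[e=h] ρ[u/z]((σ[d>=7](S) ⋈[d=h] γ[z; SUM(e)→h](R)))) ⋈[h=b] ρ[b/e](π[e](R)))) → 0
  π[h](γ[h; MIN(e)→f](((R ⋈[e=h] ρ[u/z]((σ[d>=7](S) ⋈[d=h] γ[z; SUM(e)→h](R)))) ⋈[h=b] ρ[b/e](π[e](R))))) → 0
  S → 4
  R → 3
  (S ⋈[d=e] R) → 1
  ρ[h/d]((S ⋈[d=e] R)) → 1
  π[h](ρ[h/d]((S ⋈[d=e] R))) → 1
  (π[h](γ[h; MIN(e)→f](((R ⋈[e=h] ρ[u/z]((σ[d>=7](S) ⋈[d=h] γ[z; SUM(e)→h](R)))) ⋈[h=b] ρ[b/e](π[e](R))))) ∪ π[h](ρ[h/d]((S ⋈[d=e] R)))) → 1

== RESULT ==
h
7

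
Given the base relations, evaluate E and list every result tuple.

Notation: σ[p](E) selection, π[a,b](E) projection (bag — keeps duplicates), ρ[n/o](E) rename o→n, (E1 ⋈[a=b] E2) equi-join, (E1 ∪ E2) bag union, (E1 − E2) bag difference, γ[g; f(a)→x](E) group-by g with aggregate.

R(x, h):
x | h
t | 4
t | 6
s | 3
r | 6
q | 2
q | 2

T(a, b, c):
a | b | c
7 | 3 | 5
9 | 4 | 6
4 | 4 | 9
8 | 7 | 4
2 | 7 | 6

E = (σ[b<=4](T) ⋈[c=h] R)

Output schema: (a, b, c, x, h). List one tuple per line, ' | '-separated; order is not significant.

Row counts bottom-up:
  T → 5
  σ[b<=4](T) → 3
  R → 6
  (σ[b<=4](T) ⋈[c=h] R) → 2

== RESULT ==
a | b | c | x | h
9 | 4 | 6 | r | 6
9 | 4 | 6 | t | 6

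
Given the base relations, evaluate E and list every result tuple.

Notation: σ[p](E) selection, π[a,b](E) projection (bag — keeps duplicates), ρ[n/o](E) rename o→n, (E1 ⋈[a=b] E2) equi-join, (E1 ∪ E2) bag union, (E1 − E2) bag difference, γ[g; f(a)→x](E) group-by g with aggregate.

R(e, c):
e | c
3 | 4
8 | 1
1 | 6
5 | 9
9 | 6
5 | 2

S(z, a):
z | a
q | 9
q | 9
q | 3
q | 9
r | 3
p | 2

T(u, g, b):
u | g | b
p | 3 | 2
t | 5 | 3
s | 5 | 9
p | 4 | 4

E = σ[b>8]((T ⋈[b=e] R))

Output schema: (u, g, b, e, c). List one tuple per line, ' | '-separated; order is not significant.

Subexpression sizes:
  T → 4
  R → 6
  (T ⋈[b=e] R) → 2
  σ[b>8]((T ⋈[b=e] R)) → 1

== RESULT ==
u | g | b | e | c
s | 5 | 9 | 9 | 6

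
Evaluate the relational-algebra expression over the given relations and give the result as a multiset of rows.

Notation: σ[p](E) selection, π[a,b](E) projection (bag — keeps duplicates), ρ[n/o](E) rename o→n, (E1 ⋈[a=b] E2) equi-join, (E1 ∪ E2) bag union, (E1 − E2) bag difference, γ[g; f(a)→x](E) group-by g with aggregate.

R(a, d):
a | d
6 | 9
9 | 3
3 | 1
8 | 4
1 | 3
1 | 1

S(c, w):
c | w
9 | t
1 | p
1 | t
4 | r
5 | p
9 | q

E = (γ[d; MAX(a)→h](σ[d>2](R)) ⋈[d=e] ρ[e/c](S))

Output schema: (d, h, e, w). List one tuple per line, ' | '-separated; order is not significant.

Stepwise |·|:
  R → 6
  σ[d>2](R) → 4
  γ[d; MAX(a)→h](σ[d>2](R)) → 3
  S → 6
  ρ[e/c](S) → 6
  (γ[d; MAX(a)→h](σ[d>2](R)) ⋈[d=e] ρ[e/c](S)) → 3

== RESULT ==
d | h | e | w
4 | 8 | 4 | r
9 | 6 | 9 | q
9 | 6 | 9 | t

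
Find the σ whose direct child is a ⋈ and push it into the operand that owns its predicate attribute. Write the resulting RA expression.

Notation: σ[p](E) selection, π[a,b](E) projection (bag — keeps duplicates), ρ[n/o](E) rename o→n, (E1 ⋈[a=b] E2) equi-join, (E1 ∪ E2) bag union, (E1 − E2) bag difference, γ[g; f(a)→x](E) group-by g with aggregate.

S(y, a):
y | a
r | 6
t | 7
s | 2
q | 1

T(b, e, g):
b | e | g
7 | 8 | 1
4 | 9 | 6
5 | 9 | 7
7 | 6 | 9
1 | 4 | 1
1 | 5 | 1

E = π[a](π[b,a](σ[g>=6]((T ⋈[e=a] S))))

σ filters on g, owned by the left side.
E' = π[a](π[b,a]((σ[g>=6](T) ⋈[e=a] S)))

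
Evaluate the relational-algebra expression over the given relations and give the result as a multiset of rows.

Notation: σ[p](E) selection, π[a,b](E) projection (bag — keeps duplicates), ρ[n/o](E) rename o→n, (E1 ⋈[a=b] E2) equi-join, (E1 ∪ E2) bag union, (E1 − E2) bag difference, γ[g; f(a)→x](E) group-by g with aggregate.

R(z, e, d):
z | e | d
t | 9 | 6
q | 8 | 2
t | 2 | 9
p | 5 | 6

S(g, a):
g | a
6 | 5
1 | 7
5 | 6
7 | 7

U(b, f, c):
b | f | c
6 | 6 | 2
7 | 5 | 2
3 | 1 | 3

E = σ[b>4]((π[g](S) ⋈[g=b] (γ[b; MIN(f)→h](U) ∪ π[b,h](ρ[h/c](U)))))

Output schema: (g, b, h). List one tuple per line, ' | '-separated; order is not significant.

Stepwise |·|:
  S → 4
  π[g](S) → 4
  U → 3
  γ[b; MIN(f)→h](U) → 3
  U → 3
  ρ[h/c](U) → 3
  π[b,h](ρ[h/c](U)) → 3
  (γ[b; MIN(f)→h](U) ∪ π[b,h](ρ[h/c](U))) → 6
  (π[g](S) ⋈[g=b] (γ[b; MIN(f)→h](U) ∪ π[b,h](ρ[h/c](U)))) → 4
  σ[b>4]((π[g](S) ⋈[g=b] (γ[b; MIN(f)→h](U) ∪ π[b,h](ρ[h/c](U))))) → 4

== RESULT ==
g | b | h
6 | 6 | 2
6 | 6 | 6
7 | 7 | 2
7 | 7 | 5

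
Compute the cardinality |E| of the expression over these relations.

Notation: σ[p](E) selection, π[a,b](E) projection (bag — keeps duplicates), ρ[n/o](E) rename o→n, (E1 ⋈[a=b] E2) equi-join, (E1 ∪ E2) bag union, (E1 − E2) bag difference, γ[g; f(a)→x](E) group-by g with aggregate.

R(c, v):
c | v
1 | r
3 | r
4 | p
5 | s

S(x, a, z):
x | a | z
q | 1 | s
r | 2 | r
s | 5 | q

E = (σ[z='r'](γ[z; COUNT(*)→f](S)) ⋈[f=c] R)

Per-node cardinality:
  S → 3
  γ[z; COUNT(*)→f](S) → 3
  σ[z='r'](γ[z; COUNT(*)→f](S)) → 1
  R → 4
  (σ[z='r'](γ[z; COUNT(*)→f](S)) ⋈[f=c] R) → 1

|E| = 1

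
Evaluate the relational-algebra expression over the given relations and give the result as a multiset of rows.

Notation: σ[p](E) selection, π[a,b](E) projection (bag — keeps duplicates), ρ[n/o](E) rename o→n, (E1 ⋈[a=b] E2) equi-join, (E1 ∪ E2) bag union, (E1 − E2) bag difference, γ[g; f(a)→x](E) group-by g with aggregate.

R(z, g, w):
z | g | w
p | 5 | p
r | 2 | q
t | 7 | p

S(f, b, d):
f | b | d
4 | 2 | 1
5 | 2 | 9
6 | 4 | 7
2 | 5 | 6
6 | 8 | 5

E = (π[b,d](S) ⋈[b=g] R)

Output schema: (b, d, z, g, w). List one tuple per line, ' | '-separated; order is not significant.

Subexpression sizes:
  S → 5
  π[b,d](S) → 5
  R → 3
  (π[b,d](S) ⋈[b=g] R) → 3

== RESULT ==
b | d | z | g | w
2 | 1 | r | 2 | q
2 | 9 | r | 2 | q
5 | 6 | p | 5 | p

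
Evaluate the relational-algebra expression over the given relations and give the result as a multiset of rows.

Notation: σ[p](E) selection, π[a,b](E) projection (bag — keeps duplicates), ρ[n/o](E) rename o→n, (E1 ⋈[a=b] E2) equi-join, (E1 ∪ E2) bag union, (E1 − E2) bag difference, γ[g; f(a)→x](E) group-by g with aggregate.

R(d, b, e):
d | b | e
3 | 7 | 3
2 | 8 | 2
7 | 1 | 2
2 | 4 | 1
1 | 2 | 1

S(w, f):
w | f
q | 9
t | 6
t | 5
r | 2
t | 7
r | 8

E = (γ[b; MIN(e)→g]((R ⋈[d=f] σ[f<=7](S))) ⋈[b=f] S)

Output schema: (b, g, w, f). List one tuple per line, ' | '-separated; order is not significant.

Per-node cardinality:
  R → 5
  S → 6
  σ[f<=7](S) → 4
  (R ⋈[d=f] σ[f<=7](S)) → 3
  γ[b; MIN(e)→g]((R ⋈[d=f] σ[f<=7](S))) → 3
  S → 6
  (γ[b; MIN(e)→g]((R ⋈[d=f] σ[f<=7](S))) ⋈[b=f] S) → 1

== RESULT ==
b | g | w | f
8 | 2 | r | 8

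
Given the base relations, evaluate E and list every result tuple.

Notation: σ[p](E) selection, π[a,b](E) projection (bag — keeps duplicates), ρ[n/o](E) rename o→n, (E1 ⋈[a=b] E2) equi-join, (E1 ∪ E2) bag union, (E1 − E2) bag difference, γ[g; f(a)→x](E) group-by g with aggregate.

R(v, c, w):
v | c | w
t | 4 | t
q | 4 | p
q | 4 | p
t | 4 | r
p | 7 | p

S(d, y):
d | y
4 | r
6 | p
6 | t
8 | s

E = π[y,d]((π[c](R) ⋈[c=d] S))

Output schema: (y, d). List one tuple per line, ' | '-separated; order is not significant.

Row counts bottom-up:
  R → 5
  π[c](R) → 5
  S → 4
  (π[c](R) ⋈[c=d] S) → 4
  π[y,d]((π[c](R) ⋈[c=d] S)) → 4

== RESULT ==
y | d
r | 4
r | 4
r | 4
r | 4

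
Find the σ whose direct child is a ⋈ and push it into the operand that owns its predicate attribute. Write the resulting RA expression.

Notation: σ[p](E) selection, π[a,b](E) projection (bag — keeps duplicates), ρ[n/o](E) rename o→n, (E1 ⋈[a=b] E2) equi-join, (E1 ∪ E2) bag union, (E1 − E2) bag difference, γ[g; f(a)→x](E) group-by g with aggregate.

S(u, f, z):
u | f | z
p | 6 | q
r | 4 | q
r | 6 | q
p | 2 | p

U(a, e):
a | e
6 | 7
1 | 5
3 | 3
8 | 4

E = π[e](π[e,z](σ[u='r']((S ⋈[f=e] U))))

σ filters on u, owned by the left side.
E' = π[e](π[e,z]((σ[u='r'](S) ⋈[f=e] U)))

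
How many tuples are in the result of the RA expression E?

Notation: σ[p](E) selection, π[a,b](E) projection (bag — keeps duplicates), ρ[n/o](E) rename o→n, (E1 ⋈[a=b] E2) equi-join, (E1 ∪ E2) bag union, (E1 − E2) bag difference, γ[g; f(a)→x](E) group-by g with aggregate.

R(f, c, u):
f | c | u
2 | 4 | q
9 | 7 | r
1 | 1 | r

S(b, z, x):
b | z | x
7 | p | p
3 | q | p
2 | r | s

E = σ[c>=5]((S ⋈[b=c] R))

Row counts bottom-up:
  S → 3
  R → 3
  (S ⋈[b=c] R) → 1
  σ[c>=5]((S ⋈[b=c] R)) → 1

|E| = 1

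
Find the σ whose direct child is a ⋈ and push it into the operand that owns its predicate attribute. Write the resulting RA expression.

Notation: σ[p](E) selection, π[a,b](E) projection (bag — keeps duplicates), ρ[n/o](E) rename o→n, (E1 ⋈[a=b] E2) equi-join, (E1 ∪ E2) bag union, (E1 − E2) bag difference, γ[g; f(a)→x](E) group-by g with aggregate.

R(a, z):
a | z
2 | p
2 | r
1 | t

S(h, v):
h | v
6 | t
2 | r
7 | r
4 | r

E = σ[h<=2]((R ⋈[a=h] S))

σ filters on h, owned by the right side.
E' = (R ⋈[a=h] σ[h<=2](S))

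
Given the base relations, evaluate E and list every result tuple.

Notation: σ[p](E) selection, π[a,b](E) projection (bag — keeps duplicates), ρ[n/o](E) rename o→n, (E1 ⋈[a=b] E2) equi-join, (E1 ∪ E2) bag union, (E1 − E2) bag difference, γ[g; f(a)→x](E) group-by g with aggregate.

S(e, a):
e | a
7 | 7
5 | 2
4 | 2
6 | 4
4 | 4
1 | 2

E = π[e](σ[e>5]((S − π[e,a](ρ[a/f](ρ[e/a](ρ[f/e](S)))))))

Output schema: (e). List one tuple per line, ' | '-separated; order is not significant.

Row counts bottom-up:
  S → 6
  S → 6
  ρ[f/e](S) → 6
  ρ[e/a](ρ[f/e](S)) → 6
  ρ[a/f](ρ[e/a](ρ[f/e](S))) → 6
  π[e,a](ρ[a/f](ρ[e/a](ρ[f/e](S)))) → 6
  (S − π[e,a](ρ[a/f](ρ[e/a](ρ[f/e](S))))) → 4
  σ[e>5]((S − π[e,a](ρ[a/f](ρ[e/a](ρ[f/e](S)))))) → 1
  π[e](σ[e>5]((S − π[e,a](ρ[a/f](ρ[e/a](ρ[f/e](S))))))) → 1

== RESULT ==
e
6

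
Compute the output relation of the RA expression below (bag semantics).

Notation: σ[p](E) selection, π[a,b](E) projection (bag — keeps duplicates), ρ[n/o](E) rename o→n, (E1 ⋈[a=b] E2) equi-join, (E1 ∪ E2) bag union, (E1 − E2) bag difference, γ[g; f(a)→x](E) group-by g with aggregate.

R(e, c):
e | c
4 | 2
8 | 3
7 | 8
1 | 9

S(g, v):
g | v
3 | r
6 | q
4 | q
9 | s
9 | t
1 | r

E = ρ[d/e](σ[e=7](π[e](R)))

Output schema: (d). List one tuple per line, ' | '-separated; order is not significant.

Per-node cardinality:
  R → 4
  π[e](R) → 4
  σ[e=7](π[e](R)) → 1
  ρ[d/e](σ[e=7](π[e](R))) → 1

== RESULT ==
d
7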